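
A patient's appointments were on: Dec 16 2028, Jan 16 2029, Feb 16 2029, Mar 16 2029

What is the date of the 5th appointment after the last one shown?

Gaps: 31, 31, 28 days — not constant. Every event is on the 16th of the month.
Pattern: the 16th of each month.
April 2029: Apr 16 2029.
Next: May 2029 → May 16 2029.
Next: June 2029 → Jun 16 2029.
Next: July 2029 → Jul 16 2029.
Next: August 2029 → Aug 16 2029.

Aug 16 2029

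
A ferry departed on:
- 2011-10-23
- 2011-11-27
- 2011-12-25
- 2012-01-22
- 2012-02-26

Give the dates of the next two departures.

These are Sundays at 28- or 35-day spacing (35, 28, 28, 35).
The pattern: 4th Sunday of the month.
March 2012 — 4th Sunday is 2012-03-25.
4th Sunday of April 2012: 2012-04-22.

2012-03-25, 2012-04-22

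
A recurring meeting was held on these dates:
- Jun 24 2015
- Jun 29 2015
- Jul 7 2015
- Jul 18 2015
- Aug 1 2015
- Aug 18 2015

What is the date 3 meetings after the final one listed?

Gaps: 5, 8, 11, 14, 17 days — each gap is 3 larger than the previous one.
Next gap: 20 days. Aug 18 2015 + 20 days = Sep 7 2015.
Next gap: 23 days. Sep 7 2015 + 23 days = Sep 30 2015.
Next gap: 26 days. Sep 30 2015 + 26 days = Oct 26 2015.

Oct 26 2015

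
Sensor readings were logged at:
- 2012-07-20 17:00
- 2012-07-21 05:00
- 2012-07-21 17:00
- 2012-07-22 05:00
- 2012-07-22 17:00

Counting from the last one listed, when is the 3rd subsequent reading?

Gaps: 12, 12, 12, 12 hours — each event is 12 hours after the previous one.
2012-07-22 17:00 + 12 h = 2012-07-23 05:00.
2012-07-23 05:00 + 12 h = 2012-07-23 17:00.
2012-07-23 17:00 + 12 h = 2012-07-24 05:00.

2012-07-24 05:00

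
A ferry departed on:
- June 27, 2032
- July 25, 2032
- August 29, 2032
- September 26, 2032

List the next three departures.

Every date is a Sunday; gaps 28, 35, 28 days.
Each is the last Sunday of its month (at least one falls on the 29th or later, ruling out '4th Sunday').
October 2032 ends with Sunday October 31, 2032.
November 2032 ends with Sunday November 28, 2032.
Last Sunday of December 2032: December 26, 2032.

October 31, 2032; November 28, 2032; December 26, 2032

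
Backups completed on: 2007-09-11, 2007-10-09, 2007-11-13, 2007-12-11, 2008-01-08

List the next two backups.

All dates are Tuesdays, 28, 35, 28, 28 days apart.
Specifically, the 2nd Tuesday of each month.
February 2008 — 2nd Tuesday is 2008-02-12.
2nd Tuesday of March 2008: 2008-03-11.

2008-02-12, 2008-03-11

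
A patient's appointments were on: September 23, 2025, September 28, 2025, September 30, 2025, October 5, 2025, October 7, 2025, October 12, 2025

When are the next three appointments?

Every event lands on a Tuesday or Sunday (gaps cycle 5, 2, 5, 2, 5).
So the schedule is: every Tuesday and Sunday.
The following Tuesday is October 14, 2025.
Next Sunday: October 19, 2025.
Next Tuesday: October 21, 2025.

October 14, 2025; October 19, 2025; October 21, 2025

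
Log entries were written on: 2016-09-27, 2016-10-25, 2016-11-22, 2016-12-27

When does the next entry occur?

2017-01-24

Gaps: 28, 28, 35 days — a mix of 28 and 35. Every date is a Tuesday.
Each is the 4th Tuesday of its month.
January 2017 — 4th Tuesday is 2017-01-24.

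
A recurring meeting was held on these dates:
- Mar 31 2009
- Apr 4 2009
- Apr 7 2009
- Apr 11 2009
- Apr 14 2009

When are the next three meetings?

Apr 18 2009, Apr 21 2009, Apr 25 2009

The gap pattern 4, 3, 4, 3 repeats every 2 events.
These are the Tuesdays and Saturdays of each week.
The following Saturday is Apr 18 2009.
The following Tuesday is Apr 21 2009.
Next Saturday: Apr 25 2009.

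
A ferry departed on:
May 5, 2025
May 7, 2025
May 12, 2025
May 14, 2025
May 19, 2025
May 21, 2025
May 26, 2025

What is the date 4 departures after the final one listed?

Every event lands on a Monday or Wednesday (gaps cycle 2, 5, 2, 5, 2, 5).
So the schedule is: every Monday and Wednesday.
The following Wednesday is May 28, 2025.
The following Monday is June 2, 2025.
Next Wednesday: June 4, 2025.
Next Monday: June 9, 2025.

June 9, 2025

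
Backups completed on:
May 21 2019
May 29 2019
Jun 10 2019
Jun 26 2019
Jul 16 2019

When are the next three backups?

Aug 9 2019, Sep 6 2019, Oct 8 2019

Intervals are 8, 12, 16, 20 days — an arithmetic progression with common difference 4.
Next gap: 24 days. Jul 16 2019 + 24 days = Aug 9 2019.
Next gap: 28 days. Aug 9 2019 + 28 days = Sep 6 2019.
Next gap: 32 days. Sep 6 2019 + 32 days = Oct 8 2019.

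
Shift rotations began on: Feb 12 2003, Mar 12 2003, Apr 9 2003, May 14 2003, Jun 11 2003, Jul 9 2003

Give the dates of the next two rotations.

Gaps: 28, 28, 35, 28, 28 days — a mix of 28 and 35. Every date is a Wednesday.
Each is the 2nd Wednesday of its month.
2nd Wednesday of August 2003: Aug 13 2003.
2nd Wednesday of September 2003: Sep 10 2003.

Aug 13 2003, Sep 10 2003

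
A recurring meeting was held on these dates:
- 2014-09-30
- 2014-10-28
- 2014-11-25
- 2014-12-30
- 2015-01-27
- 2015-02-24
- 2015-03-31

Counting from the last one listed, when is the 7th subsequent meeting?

Every date is a Tuesday; gaps 28, 28, 35, 28, 28, 35 days.
Each is the last Tuesday of its month (at least one falls on the 29th or later, ruling out '4th Tuesday').
Last Tuesday of April 2015: 2015-04-28.
Last Tuesday of May 2015: 2015-05-26.
Last Tuesday of June 2015: 2015-06-30.
July 2015 ends with Tuesday 2015-07-28.
August 2015 ends with Tuesday 2015-08-25.
September 2015 ends with Tuesday 2015-09-29.
Last Tuesday of October 2015: 2015-10-27.

2015-10-27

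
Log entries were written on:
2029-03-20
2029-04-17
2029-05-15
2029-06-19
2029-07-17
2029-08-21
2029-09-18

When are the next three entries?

2029-10-16, 2029-11-20, 2029-12-18

These are Tuesdays at 28- or 35-day spacing (28, 28, 35, 28, 35, 28).
The pattern: 3rd Tuesday of the month.
3rd Tuesday of October 2029: 2029-10-16.
November 2029 — 3rd Tuesday is 2029-11-20.
3rd Tuesday of December 2029: 2029-12-18.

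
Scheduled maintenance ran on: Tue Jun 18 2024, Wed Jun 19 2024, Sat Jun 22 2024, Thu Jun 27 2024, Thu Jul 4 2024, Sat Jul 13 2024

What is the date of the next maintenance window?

Gaps: 1, 3, 5, 7, 9 days — each gap is 2 larger than the previous one.
Next gap: 11 days. Sat Jul 13 2024 + 11 days = Wed Jul 24 2024.

Wed Jul 24 2024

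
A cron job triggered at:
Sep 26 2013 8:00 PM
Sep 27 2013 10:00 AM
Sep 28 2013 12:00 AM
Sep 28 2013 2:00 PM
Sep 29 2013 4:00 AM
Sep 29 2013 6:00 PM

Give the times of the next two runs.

The interval is a steady 14 hours (14, 14, 14, 14, 14).
Sep 29 2013 6:00 PM + 14 h = Sep 30 2013 8:00 AM.
Sep 30 2013 8:00 AM + 14 h = Sep 30 2013 10:00 PM.

Sep 30 2013 8:00 AM, Sep 30 2013 10:00 PM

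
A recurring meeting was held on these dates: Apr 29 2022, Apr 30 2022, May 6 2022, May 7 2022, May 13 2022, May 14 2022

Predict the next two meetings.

May 20 2022, May 21 2022

Every event lands on a Friday or Saturday (gaps cycle 1, 6, 1, 6, 1).
So the schedule is: every Friday and Saturday.
Next Friday: May 20 2022.
Next Saturday: May 21 2022.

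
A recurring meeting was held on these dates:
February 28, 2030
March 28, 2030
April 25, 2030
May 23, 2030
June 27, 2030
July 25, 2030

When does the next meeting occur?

August 22, 2030

These are Thursdays at 28- or 35-day spacing (28, 28, 28, 35, 28).
The pattern: 4th Thursday of the month.
4th Thursday of August 2030: August 22, 2030.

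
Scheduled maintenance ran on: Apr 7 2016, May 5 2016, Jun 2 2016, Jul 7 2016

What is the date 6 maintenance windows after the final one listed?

These are Thursdays at 28- or 35-day spacing (28, 28, 35).
The pattern: 1st Thursday of the month.
August 2016 — 1st Thursday is Aug 4 2016.
September 2016 — 1st Thursday is Sep 1 2016.
October 2016 — 1st Thursday is Oct 6 2016.
November 2016 — 1st Thursday is Nov 3 2016.
December 2016 — 1st Thursday is Dec 1 2016.
1st Thursday of January 2017: Jan 5 2017.

Jan 5 2017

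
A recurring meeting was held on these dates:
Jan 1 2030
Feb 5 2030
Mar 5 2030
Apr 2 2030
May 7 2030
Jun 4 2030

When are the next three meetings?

Gaps: 35, 28, 28, 35, 28 days — a mix of 28 and 35. Every date is a Tuesday.
Each is the 1st Tuesday of its month.
July 2030 — 1st Tuesday is Jul 2 2030.
August 2030 — 1st Tuesday is Aug 6 2030.
1st Tuesday of September 2030: Sep 3 2030.

Jul 2 2030, Aug 6 2030, Sep 3 2030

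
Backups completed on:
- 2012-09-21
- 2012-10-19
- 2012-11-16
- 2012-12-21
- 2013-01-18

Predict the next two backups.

2013-02-15, 2013-03-15

Gaps: 28, 28, 35, 28 days — a mix of 28 and 35. Every date is a Friday.
Each is the 3rd Friday of its month.
3rd Friday of February 2013: 2013-02-15.
March 2013 — 3rd Friday is 2013-03-15.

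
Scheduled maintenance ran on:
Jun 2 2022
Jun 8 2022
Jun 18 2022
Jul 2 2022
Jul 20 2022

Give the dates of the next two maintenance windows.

Intervals are 6, 10, 14, 18 days — an arithmetic progression with common difference 4.
Next gap: 22 days. Jul 20 2022 + 22 days = Aug 11 2022.
Next gap: 26 days. Aug 11 2022 + 26 days = Sep 6 2022.

Aug 11 2022, Sep 6 2022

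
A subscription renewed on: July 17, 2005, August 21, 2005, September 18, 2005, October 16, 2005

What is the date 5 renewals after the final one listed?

These are Sundays at 28- or 35-day spacing (35, 28, 28).
The pattern: 3rd Sunday of the month.
November 2005 — 3rd Sunday is November 20, 2005.
December 2005 — 3rd Sunday is December 18, 2005.
3rd Sunday of January 2006: January 15, 2006.
3rd Sunday of February 2006: February 19, 2006.
March 2006 — 3rd Sunday is March 19, 2006.

March 19, 2006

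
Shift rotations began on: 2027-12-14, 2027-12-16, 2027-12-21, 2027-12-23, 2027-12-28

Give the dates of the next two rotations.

2027-12-30, 2028-01-04

Every event lands on a Tuesday or Thursday (gaps cycle 2, 5, 2, 5).
So the schedule is: every Tuesday and Thursday.
The following Thursday is 2027-12-30.
The following Tuesday is 2028-01-04.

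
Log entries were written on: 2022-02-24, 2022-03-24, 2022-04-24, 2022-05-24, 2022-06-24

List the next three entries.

2022-07-24, 2022-08-24, 2022-09-24

Gaps: 28, 31, 30, 31 days — not constant. Every event is on the 24th of the month.
Pattern: the 24th of each month.
July 2022: 2022-07-24.
Next: August 2022 → 2022-08-24.
Next: September 2022 → 2022-09-24.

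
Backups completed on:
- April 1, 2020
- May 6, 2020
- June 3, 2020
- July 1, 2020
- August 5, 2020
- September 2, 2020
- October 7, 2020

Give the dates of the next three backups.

November 4, 2020; December 2, 2020; January 6, 2021

All dates are Wednesdays, 35, 28, 28, 35, 28, 35 days apart.
Specifically, the 1st Wednesday of each month.
1st Wednesday of November 2020: November 4, 2020.
1st Wednesday of December 2020: December 2, 2020.
January 2021 — 1st Wednesday is January 6, 2021.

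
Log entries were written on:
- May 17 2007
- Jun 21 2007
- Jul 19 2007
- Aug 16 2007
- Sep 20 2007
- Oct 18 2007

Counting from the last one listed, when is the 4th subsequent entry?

These are Thursdays at 28- or 35-day spacing (35, 28, 28, 35, 28).
The pattern: 3rd Thursday of the month.
3rd Thursday of November 2007: Nov 15 2007.
3rd Thursday of December 2007: Dec 20 2007.
January 2008 — 3rd Thursday is Jan 17 2008.
3rd Thursday of February 2008: Feb 21 2008.

Feb 21 2008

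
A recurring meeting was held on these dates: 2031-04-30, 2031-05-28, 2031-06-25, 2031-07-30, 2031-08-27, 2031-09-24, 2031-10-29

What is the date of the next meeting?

These are Wednesdays with 28, 28, 35, 28, 28, 35-day gaps.
Each is the final Wednesday of its month — 2031-04-30 is past the 28th, so '4th Wednesday' doesn't fit.
November 2031 ends with Wednesday 2031-11-26.

2031-11-26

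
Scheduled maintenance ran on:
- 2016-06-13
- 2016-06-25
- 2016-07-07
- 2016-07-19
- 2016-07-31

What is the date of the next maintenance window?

2016-08-12

Every event comes 12 days after the last (12, 12, 12, 12).
2016-07-31 + 12 days = 2016-08-12.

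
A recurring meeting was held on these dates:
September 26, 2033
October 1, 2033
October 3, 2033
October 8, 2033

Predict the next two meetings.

Gaps: 5, 2, 5 days — not constant, but cyclic with period 2.
The events fall on every Monday and Saturday.
Next Monday: October 10, 2033.
Next Saturday: October 15, 2033.

October 10, 2033; October 15, 2033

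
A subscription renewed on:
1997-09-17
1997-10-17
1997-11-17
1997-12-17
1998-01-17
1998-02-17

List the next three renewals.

Gaps: 30, 31, 30, 31, 31 days — not constant. Every event is on the 17th of the month.
Pattern: the 17th of each month.
March 1998: 1998-03-17.
April 1998: 1998-04-17.
Next: May 1998 → 1998-05-17.

1998-03-17, 1998-04-17, 1998-05-17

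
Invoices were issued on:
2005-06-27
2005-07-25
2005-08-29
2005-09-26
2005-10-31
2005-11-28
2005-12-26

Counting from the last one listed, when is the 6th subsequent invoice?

2006-06-26

These are Mondays with 28, 35, 28, 35, 28, 28-day gaps.
Each is the final Monday of its month — 2005-08-29 is past the 28th, so '4th Monday' doesn't fit.
January 2006 ends with Monday 2006-01-30.
Last Monday of February 2006: 2006-02-27.
March 2006 ends with Monday 2006-03-27.
Last Monday of April 2006: 2006-04-24.
May 2006 ends with Monday 2006-05-29.
June 2006 ends with Monday 2006-06-26.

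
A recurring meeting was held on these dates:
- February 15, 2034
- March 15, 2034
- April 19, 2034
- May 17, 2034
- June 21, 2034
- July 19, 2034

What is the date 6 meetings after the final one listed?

January 17, 2035

These are Wednesdays at 28- or 35-day spacing (28, 35, 28, 35, 28).
The pattern: 3rd Wednesday of the month.
August 2034 — 3rd Wednesday is August 16, 2034.
September 2034 — 3rd Wednesday is September 20, 2034.
October 2034 — 3rd Wednesday is October 18, 2034.
3rd Wednesday of November 2034: November 15, 2034.
December 2034 — 3rd Wednesday is December 20, 2034.
3rd Wednesday of January 2035: January 17, 2035.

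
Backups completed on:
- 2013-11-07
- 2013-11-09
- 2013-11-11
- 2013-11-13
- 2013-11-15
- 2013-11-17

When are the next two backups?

2013-11-19, 2013-11-21

Gaps between consecutive events: 2, 2, 2, 2, 2 days — a constant 2-day interval.
2013-11-17 + 2 days = 2013-11-19.
2013-11-19 + 2 days = 2013-11-21.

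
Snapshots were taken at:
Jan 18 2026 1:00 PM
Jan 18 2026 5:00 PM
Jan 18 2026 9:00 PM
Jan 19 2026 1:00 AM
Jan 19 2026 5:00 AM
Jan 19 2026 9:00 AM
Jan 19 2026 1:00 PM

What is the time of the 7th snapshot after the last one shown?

Jan 20 2026 5:00 PM

Spacing: 4, 4, 4, 4, 4, 4 h — constant 4 h.
Jan 19 2026 1:00 PM + 4 h = Jan 19 2026 5:00 PM.
Jan 19 2026 5:00 PM + 4 h = Jan 19 2026 9:00 PM.
Jan 19 2026 9:00 PM + 4 h = Jan 20 2026 1:00 AM.
Jan 20 2026 1:00 AM + 4 h = Jan 20 2026 5:00 AM.
Jan 20 2026 5:00 AM + 4 h = Jan 20 2026 9:00 AM.
Jan 20 2026 9:00 AM + 4 h = Jan 20 2026 1:00 PM.
Jan 20 2026 1:00 PM + 4 h = Jan 20 2026 5:00 PM.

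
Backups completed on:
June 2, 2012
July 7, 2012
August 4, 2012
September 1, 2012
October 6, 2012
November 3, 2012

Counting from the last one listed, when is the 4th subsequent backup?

Gaps: 35, 28, 28, 35, 28 days — a mix of 28 and 35. Every date is a Saturday.
Each is the 1st Saturday of its month.
December 2012 — 1st Saturday is December 1, 2012.
January 2013 — 1st Saturday is January 5, 2013.
1st Saturday of February 2013: February 2, 2013.
March 2013 — 1st Saturday is March 2, 2013.

March 2, 2013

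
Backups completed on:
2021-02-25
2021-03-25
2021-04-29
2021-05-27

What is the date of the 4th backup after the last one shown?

2021-09-30

These are Thursdays with 28, 35, 28-day gaps.
Each is the final Thursday of its month — 2021-04-29 is past the 28th, so '4th Thursday' doesn't fit.
June 2021 ends with Thursday 2021-06-24.
July 2021 ends with Thursday 2021-07-29.
August 2021 ends with Thursday 2021-08-26.
September 2021 ends with Thursday 2021-09-30.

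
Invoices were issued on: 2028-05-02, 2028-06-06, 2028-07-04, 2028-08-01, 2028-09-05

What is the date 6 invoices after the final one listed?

These are Tuesdays at 28- or 35-day spacing (35, 28, 28, 35).
The pattern: 1st Tuesday of the month.
October 2028 — 1st Tuesday is 2028-10-03.
November 2028 — 1st Tuesday is 2028-11-07.
1st Tuesday of December 2028: 2028-12-05.
1st Tuesday of January 2029: 2029-01-02.
1st Tuesday of February 2029: 2029-02-06.
1st Tuesday of March 2029: 2029-03-06.

2029-03-06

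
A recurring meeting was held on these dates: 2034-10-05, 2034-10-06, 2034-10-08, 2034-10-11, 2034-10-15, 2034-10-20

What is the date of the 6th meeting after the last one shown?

2034-12-10

The spacing grows by 1 each time: 1, 2, 3, 4, 5 days.
Next gap: 6 days. 2034-10-20 + 6 days = 2034-10-26.
Next gap: 7 days. 2034-10-26 + 7 days = 2034-11-02.
Next gap: 8 days. 2034-11-02 + 8 days = 2034-11-10.
Next gap: 9 days. 2034-11-10 + 9 days = 2034-11-19.
Next gap: 10 days. 2034-11-19 + 10 days = 2034-11-29.
Next gap: 11 days. 2034-11-29 + 11 days = 2034-12-10.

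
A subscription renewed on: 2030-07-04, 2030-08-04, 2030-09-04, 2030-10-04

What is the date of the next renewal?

2030-11-04

Gaps: 31, 31, 30 days — not constant. Every event is on the 4th of the month.
Pattern: the 4th of each month.
Next: November 2030 → 2030-11-04.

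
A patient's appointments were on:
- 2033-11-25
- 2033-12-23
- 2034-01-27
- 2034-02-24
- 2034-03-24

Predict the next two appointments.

2034-04-28, 2034-05-26

Gaps: 28, 35, 28, 28 days — a mix of 28 and 35. Every date is a Friday.
Each is the 4th Friday of its month.
4th Friday of April 2034: 2034-04-28.
May 2034 — 4th Friday is 2034-05-26.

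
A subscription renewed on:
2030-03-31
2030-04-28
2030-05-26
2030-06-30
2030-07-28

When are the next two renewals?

2030-08-25, 2030-09-29

Every date is a Sunday; gaps 28, 28, 35, 28 days.
Each is the last Sunday of its month (at least one falls on the 29th or later, ruling out '4th Sunday').
Last Sunday of August 2030: 2030-08-25.
Last Sunday of September 2030: 2030-09-29.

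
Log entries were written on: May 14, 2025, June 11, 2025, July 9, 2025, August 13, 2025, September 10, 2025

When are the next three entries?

All dates are Wednesdays, 28, 28, 35, 28 days apart.
Specifically, the 2nd Wednesday of each month.
October 2025 — 2nd Wednesday is October 8, 2025.
2nd Wednesday of November 2025: November 12, 2025.
December 2025 — 2nd Wednesday is December 10, 2025.

October 8, 2025; November 12, 2025; December 10, 2025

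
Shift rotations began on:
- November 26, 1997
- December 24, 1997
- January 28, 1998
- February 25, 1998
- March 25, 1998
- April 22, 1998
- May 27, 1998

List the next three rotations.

These are Wednesdays at 28- or 35-day spacing (28, 35, 28, 28, 28, 35).
The pattern: 4th Wednesday of the month.
4th Wednesday of June 1998: June 24, 1998.
4th Wednesday of July 1998: July 22, 1998.
4th Wednesday of August 1998: August 26, 1998.

June 24, 1998; July 22, 1998; August 26, 1998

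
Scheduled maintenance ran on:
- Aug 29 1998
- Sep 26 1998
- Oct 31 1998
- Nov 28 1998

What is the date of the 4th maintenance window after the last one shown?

Every date is a Saturday; gaps 28, 35, 28 days.
Each is the last Saturday of its month (at least one falls on the 29th or later, ruling out '4th Saturday').
Last Saturday of December 1998: Dec 26 1998.
January 1999 ends with Saturday Jan 30 1999.
Last Saturday of February 1999: Feb 27 1999.
March 1999 ends with Saturday Mar 27 1999.

Mar 27 1999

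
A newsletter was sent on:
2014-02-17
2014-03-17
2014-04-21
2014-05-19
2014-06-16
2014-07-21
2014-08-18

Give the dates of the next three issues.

Gaps: 28, 35, 28, 28, 35, 28 days — a mix of 28 and 35. Every date is a Monday.
Each is the 3rd Monday of its month.
3rd Monday of September 2014: 2014-09-15.
3rd Monday of October 2014: 2014-10-20.
November 2014 — 3rd Monday is 2014-11-17.

2014-09-15, 2014-10-20, 2014-11-17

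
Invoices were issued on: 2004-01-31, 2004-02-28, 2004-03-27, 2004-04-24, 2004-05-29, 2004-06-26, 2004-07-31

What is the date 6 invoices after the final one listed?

Every date is a Saturday; gaps 28, 28, 28, 35, 28, 35 days.
Each is the last Saturday of its month (at least one falls on the 29th or later, ruling out '4th Saturday').
August 2004 ends with Saturday 2004-08-28.
September 2004 ends with Saturday 2004-09-25.
Last Saturday of October 2004: 2004-10-30.
Last Saturday of November 2004: 2004-11-27.
December 2004 ends with Saturday 2004-12-25.
Last Saturday of January 2005: 2005-01-29.

2005-01-29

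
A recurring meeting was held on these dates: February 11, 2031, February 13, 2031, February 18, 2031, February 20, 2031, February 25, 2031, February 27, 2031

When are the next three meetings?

March 4, 2031; March 6, 2031; March 11, 2031

Gaps: 2, 5, 2, 5, 2 days — not constant, but cyclic with period 2.
The events fall on every Tuesday and Thursday.
Next Tuesday: March 4, 2031.
The following Thursday is March 6, 2031.
The following Tuesday is March 11, 2031.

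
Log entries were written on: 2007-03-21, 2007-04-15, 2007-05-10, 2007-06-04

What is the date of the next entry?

Every event comes 25 days after the last (25, 25, 25).
2007-06-04 + 25 days = 2007-06-29.

2007-06-29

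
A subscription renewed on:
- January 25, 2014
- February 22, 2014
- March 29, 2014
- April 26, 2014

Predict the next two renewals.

These are Saturdays with 28, 35, 28-day gaps.
Each is the final Saturday of its month — March 29, 2014 is past the 28th, so '4th Saturday' doesn't fit.
Last Saturday of May 2014: May 31, 2014.
Last Saturday of June 2014: June 28, 2014.

May 31, 2014; June 28, 2014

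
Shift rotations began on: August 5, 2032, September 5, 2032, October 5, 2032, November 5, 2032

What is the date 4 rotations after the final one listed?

March 5, 2033

Gaps: 31, 30, 31 days — not constant. Every event is on the 5th of the month.
Pattern: the 5th of each month.
December 2032: December 5, 2032.
Next: January 2033 → January 5, 2033.
Next: February 2033 → February 5, 2033.
Next: March 2033 → March 5, 2033.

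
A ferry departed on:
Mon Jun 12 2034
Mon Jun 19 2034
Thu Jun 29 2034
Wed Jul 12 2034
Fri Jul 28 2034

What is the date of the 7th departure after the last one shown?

The spacing grows by 3 each time: 7, 10, 13, 16 days.
Next gap: 19 days. Fri Jul 28 2034 + 19 days = Wed Aug 16 2034.
Next gap: 22 days. Wed Aug 16 2034 + 22 days = Thu Sep 7 2034.
Next gap: 25 days. Thu Sep 7 2034 + 25 days = Mon Oct 2 2034.
Next gap: 28 days. Mon Oct 2 2034 + 28 days = Mon Oct 30 2034.
Next gap: 31 days. Mon Oct 30 2034 + 31 days = Thu Nov 30 2034.
Next gap: 34 days. Thu Nov 30 2034 + 34 days = Wed Jan 3 2035.
Next gap: 37 days. Wed Jan 3 2035 + 37 days = Fri Feb 9 2035.

Fri Feb 9 2035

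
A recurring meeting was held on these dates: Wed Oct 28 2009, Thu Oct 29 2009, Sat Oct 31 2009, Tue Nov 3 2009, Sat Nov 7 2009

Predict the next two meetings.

Thu Nov 12 2009, Wed Nov 18 2009

Gaps: 1, 2, 3, 4 days — each gap is 1 larger than the previous one.
Next gap: 5 days. Sat Nov 7 2009 + 5 days = Thu Nov 12 2009.
Next gap: 6 days. Thu Nov 12 2009 + 6 days = Wed Nov 18 2009.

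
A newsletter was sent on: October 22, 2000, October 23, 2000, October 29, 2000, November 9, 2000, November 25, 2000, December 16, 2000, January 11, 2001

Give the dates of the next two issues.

February 11, 2001; March 19, 2001

The spacing grows by 5 each time: 1, 6, 11, 16, 21, 26 days.
Next gap: 31 days. January 11, 2001 + 31 days = February 11, 2001.
Next gap: 36 days. February 11, 2001 + 36 days = March 19, 2001.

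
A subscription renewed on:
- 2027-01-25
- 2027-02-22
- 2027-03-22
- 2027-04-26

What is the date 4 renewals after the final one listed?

2027-08-23

All dates are Mondays, 28, 28, 35 days apart.
Specifically, the 4th Monday of each month.
May 2027 — 4th Monday is 2027-05-24.
June 2027 — 4th Monday is 2027-06-28.
July 2027 — 4th Monday is 2027-07-26.
4th Monday of August 2027: 2027-08-23.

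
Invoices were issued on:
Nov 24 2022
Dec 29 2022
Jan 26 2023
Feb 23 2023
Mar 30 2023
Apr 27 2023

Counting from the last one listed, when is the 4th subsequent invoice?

Aug 31 2023

Every date is a Thursday; gaps 35, 28, 28, 35, 28 days.
Each is the last Thursday of its month (at least one falls on the 29th or later, ruling out '4th Thursday').
May 2023 ends with Thursday May 25 2023.
June 2023 ends with Thursday Jun 29 2023.
July 2023 ends with Thursday Jul 27 2023.
August 2023 ends with Thursday Aug 31 2023.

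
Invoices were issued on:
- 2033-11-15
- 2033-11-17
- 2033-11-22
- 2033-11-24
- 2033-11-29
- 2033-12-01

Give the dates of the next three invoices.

2033-12-06, 2033-12-08, 2033-12-13

Gaps: 2, 5, 2, 5, 2 days — not constant, but cyclic with period 2.
The events fall on every Tuesday and Thursday.
The following Tuesday is 2033-12-06.
Next Thursday: 2033-12-08.
The following Tuesday is 2033-12-13.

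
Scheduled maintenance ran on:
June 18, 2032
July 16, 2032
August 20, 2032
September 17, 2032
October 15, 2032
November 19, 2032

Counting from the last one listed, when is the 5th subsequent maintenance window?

April 15, 2033

These are Fridays at 28- or 35-day spacing (28, 35, 28, 28, 35).
The pattern: 3rd Friday of the month.
December 2032 — 3rd Friday is December 17, 2032.
January 2033 — 3rd Friday is January 21, 2033.
February 2033 — 3rd Friday is February 18, 2033.
3rd Friday of March 2033: March 18, 2033.
April 2033 — 3rd Friday is April 15, 2033.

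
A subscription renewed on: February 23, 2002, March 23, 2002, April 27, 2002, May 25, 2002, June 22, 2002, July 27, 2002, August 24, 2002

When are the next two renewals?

September 28, 2002; October 26, 2002

All dates are Saturdays, 28, 35, 28, 28, 35, 28 days apart.
Specifically, the 4th Saturday of each month.
4th Saturday of September 2002: September 28, 2002.
4th Saturday of October 2002: October 26, 2002.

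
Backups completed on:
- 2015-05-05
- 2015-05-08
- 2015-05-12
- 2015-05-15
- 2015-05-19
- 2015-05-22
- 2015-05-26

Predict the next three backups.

The gap pattern 3, 4, 3, 4, 3, 4 repeats every 2 events.
These are the Tuesdays and Fridays of each week.
Next Friday: 2015-05-29.
The following Tuesday is 2015-06-02.
The following Friday is 2015-06-05.

2015-05-29, 2015-06-02, 2015-06-05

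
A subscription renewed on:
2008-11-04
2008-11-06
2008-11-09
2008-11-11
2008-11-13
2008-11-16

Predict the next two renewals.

2008-11-18, 2008-11-20

Gaps: 2, 3, 2, 2, 3 days — not constant, but cyclic with period 3.
The events fall on every Tuesday, Thursday and Sunday.
The following Tuesday is 2008-11-18.
The following Thursday is 2008-11-20.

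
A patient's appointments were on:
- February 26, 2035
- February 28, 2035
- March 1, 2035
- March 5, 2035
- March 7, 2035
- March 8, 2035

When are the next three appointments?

March 12, 2035; March 14, 2035; March 15, 2035

Gaps: 2, 1, 4, 2, 1 days — not constant, but cyclic with period 3.
The events fall on every Monday, Wednesday and Thursday.
The following Monday is March 12, 2035.
The following Wednesday is March 14, 2035.
The following Thursday is March 15, 2035.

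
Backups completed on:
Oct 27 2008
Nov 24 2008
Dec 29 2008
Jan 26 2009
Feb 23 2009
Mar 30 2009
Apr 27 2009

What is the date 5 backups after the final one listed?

Sep 28 2009

These are Mondays with 28, 35, 28, 28, 35, 28-day gaps.
Each is the final Monday of its month — Dec 29 2008 is past the 28th, so '4th Monday' doesn't fit.
Last Monday of May 2009: May 25 2009.
June 2009 ends with Monday Jun 29 2009.
Last Monday of July 2009: Jul 27 2009.
August 2009 ends with Monday Aug 31 2009.
September 2009 ends with Monday Sep 28 2009.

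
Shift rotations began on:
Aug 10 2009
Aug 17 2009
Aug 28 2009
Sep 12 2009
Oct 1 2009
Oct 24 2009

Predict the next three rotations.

Nov 20 2009, Dec 21 2009, Jan 25 2010

Intervals are 7, 11, 15, 19, 23 days — an arithmetic progression with common difference 4.
Next gap: 27 days. Oct 24 2009 + 27 days = Nov 20 2009.
Next gap: 31 days. Nov 20 2009 + 31 days = Dec 21 2009.
Next gap: 35 days. Dec 21 2009 + 35 days = Jan 25 2010.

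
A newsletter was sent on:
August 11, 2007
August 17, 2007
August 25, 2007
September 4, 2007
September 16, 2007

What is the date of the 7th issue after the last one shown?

February 3, 2008

The spacing grows by 2 each time: 6, 8, 10, 12 days.
Next gap: 14 days. September 16, 2007 + 14 days = September 30, 2007.
Next gap: 16 days. September 30, 2007 + 16 days = October 16, 2007.
Next gap: 18 days. October 16, 2007 + 18 days = November 3, 2007.
Next gap: 20 days. November 3, 2007 + 20 days = November 23, 2007.
Next gap: 22 days. November 23, 2007 + 22 days = December 15, 2007.
Next gap: 24 days. December 15, 2007 + 24 days = January 8, 2008.
Next gap: 26 days. January 8, 2008 + 26 days = February 3, 2008.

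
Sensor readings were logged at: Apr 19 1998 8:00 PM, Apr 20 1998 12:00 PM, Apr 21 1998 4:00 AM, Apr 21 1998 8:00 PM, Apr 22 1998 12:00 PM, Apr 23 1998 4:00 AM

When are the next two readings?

Apr 23 1998 8:00 PM, Apr 24 1998 12:00 PM

Spacing: 16, 16, 16, 16, 16 h — constant 16 h.
Apr 23 1998 4:00 AM + 16 h = Apr 23 1998 8:00 PM.
Apr 23 1998 8:00 PM + 16 h = Apr 24 1998 12:00 PM.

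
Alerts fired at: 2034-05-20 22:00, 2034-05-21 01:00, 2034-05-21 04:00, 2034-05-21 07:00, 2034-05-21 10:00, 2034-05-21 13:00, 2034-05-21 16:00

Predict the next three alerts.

Gaps: 3, 3, 3, 3, 3, 3 hours — each event is 3 hours after the previous one.
2034-05-21 16:00 + 3 h = 2034-05-21 19:00.
2034-05-21 19:00 + 3 h = 2034-05-21 22:00.
2034-05-21 22:00 + 3 h = 2034-05-22 01:00.

2034-05-21 19:00, 2034-05-21 22:00, 2034-05-22 01:00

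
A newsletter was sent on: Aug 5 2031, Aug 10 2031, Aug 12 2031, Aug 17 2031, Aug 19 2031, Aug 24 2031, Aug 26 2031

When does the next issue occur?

Aug 31 2031

Gaps: 5, 2, 5, 2, 5, 2 days — not constant, but cyclic with period 2.
The events fall on every Tuesday and Sunday.
Next Sunday: Aug 31 2031.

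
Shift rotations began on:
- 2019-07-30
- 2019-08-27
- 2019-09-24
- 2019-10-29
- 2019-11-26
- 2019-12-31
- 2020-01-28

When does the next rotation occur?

These are Tuesdays with 28, 28, 35, 28, 35, 28-day gaps.
Each is the final Tuesday of its month — 2019-07-30 is past the 28th, so '4th Tuesday' doesn't fit.
Last Tuesday of February 2020: 2020-02-25.

2020-02-25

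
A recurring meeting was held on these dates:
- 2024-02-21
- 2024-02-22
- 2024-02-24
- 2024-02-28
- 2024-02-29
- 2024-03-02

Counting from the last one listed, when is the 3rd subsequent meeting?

2024-03-09

Gaps: 1, 2, 4, 1, 2 days — not constant, but cyclic with period 3.
The events fall on every Wednesday, Thursday and Saturday.
Next Wednesday: 2024-03-06.
Next Thursday: 2024-03-07.
Next Saturday: 2024-03-09.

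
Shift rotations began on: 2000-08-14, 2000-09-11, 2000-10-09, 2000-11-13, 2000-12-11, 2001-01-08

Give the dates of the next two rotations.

2001-02-12, 2001-03-12

All dates are Mondays, 28, 28, 35, 28, 28 days apart.
Specifically, the 2nd Monday of each month.
February 2001 — 2nd Monday is 2001-02-12.
2nd Monday of March 2001: 2001-03-12.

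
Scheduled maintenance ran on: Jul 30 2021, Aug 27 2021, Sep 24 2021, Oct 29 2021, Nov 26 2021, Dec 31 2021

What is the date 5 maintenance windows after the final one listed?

Every date is a Friday; gaps 28, 28, 35, 28, 35 days.
Each is the last Friday of its month (at least one falls on the 29th or later, ruling out '4th Friday').
Last Friday of January 2022: Jan 28 2022.
February 2022 ends with Friday Feb 25 2022.
March 2022 ends with Friday Mar 25 2022.
Last Friday of April 2022: Apr 29 2022.
May 2022 ends with Friday May 27 2022.

May 27 2022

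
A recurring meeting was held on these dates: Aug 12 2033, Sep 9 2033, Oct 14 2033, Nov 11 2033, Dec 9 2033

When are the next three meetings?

Jan 13 2034, Feb 10 2034, Mar 10 2034

These are Fridays at 28- or 35-day spacing (28, 35, 28, 28).
The pattern: 2nd Friday of the month.
January 2034 — 2nd Friday is Jan 13 2034.
February 2034 — 2nd Friday is Feb 10 2034.
March 2034 — 2nd Friday is Mar 10 2034.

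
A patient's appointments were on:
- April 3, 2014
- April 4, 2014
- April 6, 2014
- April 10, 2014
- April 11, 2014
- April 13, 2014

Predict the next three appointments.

April 17, 2014; April 18, 2014; April 20, 2014

Every event lands on a Thursday or Friday or Sunday (gaps cycle 1, 2, 4, 1, 2).
So the schedule is: every Thursday, Friday and Sunday.
Next Thursday: April 17, 2014.
Next Friday: April 18, 2014.
The following Sunday is April 20, 2014.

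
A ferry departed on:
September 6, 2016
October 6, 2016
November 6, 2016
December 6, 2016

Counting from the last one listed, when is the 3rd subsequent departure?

Each date is the 6th; the gaps (30, 31, 30) track the month lengths.
The rule is the 6th of each month.
January 2017: January 6, 2017.
Next: February 2017 → February 6, 2017.
Next: March 2017 → March 6, 2017.

March 6, 2017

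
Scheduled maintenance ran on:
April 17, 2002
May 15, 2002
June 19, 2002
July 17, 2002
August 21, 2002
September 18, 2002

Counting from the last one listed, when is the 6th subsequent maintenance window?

March 19, 2003

Gaps: 28, 35, 28, 35, 28 days — a mix of 28 and 35. Every date is a Wednesday.
Each is the 3rd Wednesday of its month.
3rd Wednesday of October 2002: October 16, 2002.
November 2002 — 3rd Wednesday is November 20, 2002.
December 2002 — 3rd Wednesday is December 18, 2002.
January 2003 — 3rd Wednesday is January 15, 2003.
February 2003 — 3rd Wednesday is February 19, 2003.
March 2003 — 3rd Wednesday is March 19, 2003.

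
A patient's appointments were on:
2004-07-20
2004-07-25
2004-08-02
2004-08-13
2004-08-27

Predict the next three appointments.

The spacing grows by 3 each time: 5, 8, 11, 14 days.
Next gap: 17 days. 2004-08-27 + 17 days = 2004-09-13.
Next gap: 20 days. 2004-09-13 + 20 days = 2004-10-03.
Next gap: 23 days. 2004-10-03 + 23 days = 2004-10-26.

2004-09-13, 2004-10-03, 2004-10-26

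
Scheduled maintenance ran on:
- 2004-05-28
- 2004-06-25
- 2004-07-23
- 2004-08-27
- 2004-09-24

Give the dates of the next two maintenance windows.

2004-10-22, 2004-11-26

All dates are Fridays, 28, 28, 35, 28 days apart.
Specifically, the 4th Friday of each month.
October 2004 — 4th Friday is 2004-10-22.
November 2004 — 4th Friday is 2004-11-26.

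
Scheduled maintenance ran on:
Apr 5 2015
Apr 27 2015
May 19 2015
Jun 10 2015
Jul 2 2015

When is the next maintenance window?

The spacing is 22, 22, 22, 22 days — always 22 days.
Jul 2 2015 + 22 days = Jul 24 2015.

Jul 24 2015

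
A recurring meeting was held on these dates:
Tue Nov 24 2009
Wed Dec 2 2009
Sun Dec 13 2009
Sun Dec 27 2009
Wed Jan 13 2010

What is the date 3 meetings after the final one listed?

Tue Mar 23 2010

Intervals are 8, 11, 14, 17 days — an arithmetic progression with common difference 3.
Next gap: 20 days. Wed Jan 13 2010 + 20 days = Tue Feb 2 2010.
Next gap: 23 days. Tue Feb 2 2010 + 23 days = Thu Feb 25 2010.
Next gap: 26 days. Thu Feb 25 2010 + 26 days = Tue Mar 23 2010.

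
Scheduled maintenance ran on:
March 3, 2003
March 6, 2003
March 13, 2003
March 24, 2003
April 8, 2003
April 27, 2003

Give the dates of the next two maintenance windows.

May 20, 2003; June 16, 2003

Intervals are 3, 7, 11, 15, 19 days — an arithmetic progression with common difference 4.
Next gap: 23 days. April 27, 2003 + 23 days = May 20, 2003.
Next gap: 27 days. May 20, 2003 + 27 days = June 16, 2003.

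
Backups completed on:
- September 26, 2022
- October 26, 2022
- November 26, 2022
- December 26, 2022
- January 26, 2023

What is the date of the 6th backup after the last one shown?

July 26, 2023

Gaps: 30, 31, 30, 31 days — not constant. Every event is on the 26th of the month.
Pattern: the 26th of each month.
Next: February 2023 → February 26, 2023.
Next: March 2023 → March 26, 2023.
Next: April 2023 → April 26, 2023.
May 2023: May 26, 2023.
June 2023: June 26, 2023.
Next: July 2023 → July 26, 2023.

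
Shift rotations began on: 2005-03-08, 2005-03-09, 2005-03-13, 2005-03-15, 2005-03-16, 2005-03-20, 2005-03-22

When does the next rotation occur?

2005-03-23

Every event lands on a Tuesday or Wednesday or Sunday (gaps cycle 1, 4, 2, 1, 4, 2).
So the schedule is: every Tuesday, Wednesday and Sunday.
Next Wednesday: 2005-03-23.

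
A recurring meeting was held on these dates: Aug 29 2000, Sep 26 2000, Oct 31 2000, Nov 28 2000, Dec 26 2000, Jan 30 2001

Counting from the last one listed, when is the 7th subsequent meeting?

These are Tuesdays with 28, 35, 28, 28, 35-day gaps.
Each is the final Tuesday of its month — Aug 29 2000 is past the 28th, so '4th Tuesday' doesn't fit.
February 2001 ends with Tuesday Feb 27 2001.
March 2001 ends with Tuesday Mar 27 2001.
Last Tuesday of April 2001: Apr 24 2001.
May 2001 ends with Tuesday May 29 2001.
June 2001 ends with Tuesday Jun 26 2001.
July 2001 ends with Tuesday Jul 31 2001.
August 2001 ends with Tuesday Aug 28 2001.

Aug 28 2001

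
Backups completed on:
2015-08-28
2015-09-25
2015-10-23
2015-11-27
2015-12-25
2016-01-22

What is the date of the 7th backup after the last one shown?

These are Fridays at 28- or 35-day spacing (28, 28, 35, 28, 28).
The pattern: 4th Friday of the month.
February 2016 — 4th Friday is 2016-02-26.
4th Friday of March 2016: 2016-03-25.
April 2016 — 4th Friday is 2016-04-22.
4th Friday of May 2016: 2016-05-27.
4th Friday of June 2016: 2016-06-24.
July 2016 — 4th Friday is 2016-07-22.
4th Friday of August 2016: 2016-08-26.

2016-08-26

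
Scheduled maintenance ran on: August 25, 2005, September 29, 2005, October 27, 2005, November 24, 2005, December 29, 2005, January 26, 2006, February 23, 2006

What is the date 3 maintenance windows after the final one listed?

These are Thursdays with 35, 28, 28, 35, 28, 28-day gaps.
Each is the final Thursday of its month — September 29, 2005 is past the 28th, so '4th Thursday' doesn't fit.
March 2006 ends with Thursday March 30, 2006.
April 2006 ends with Thursday April 27, 2006.
May 2006 ends with Thursday May 25, 2006.

May 25, 2006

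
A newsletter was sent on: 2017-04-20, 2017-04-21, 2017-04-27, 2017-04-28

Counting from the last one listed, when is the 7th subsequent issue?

Gaps: 1, 6, 1 days — not constant, but cyclic with period 2.
The events fall on every Thursday and Friday.
Next Thursday: 2017-05-04.
The following Friday is 2017-05-05.
Next Thursday: 2017-05-11.
The following Friday is 2017-05-12.
The following Thursday is 2017-05-18.
Next Friday: 2017-05-19.
The following Thursday is 2017-05-25.

2017-05-25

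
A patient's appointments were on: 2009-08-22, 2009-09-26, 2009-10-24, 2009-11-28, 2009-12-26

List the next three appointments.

2010-01-23, 2010-02-27, 2010-03-27

Gaps: 35, 28, 35, 28 days — a mix of 28 and 35. Every date is a Saturday.
Each is the 4th Saturday of its month.
January 2010 — 4th Saturday is 2010-01-23.
4th Saturday of February 2010: 2010-02-27.
4th Saturday of March 2010: 2010-03-27.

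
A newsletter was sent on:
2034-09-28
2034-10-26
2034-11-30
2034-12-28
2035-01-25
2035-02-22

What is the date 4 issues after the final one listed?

All Thursdays; the gaps (28, 35, 28, 28, 28) vary with month length.
This is the last Thursday of each month.
March 2035 ends with Thursday 2035-03-29.
April 2035 ends with Thursday 2035-04-26.
May 2035 ends with Thursday 2035-05-31.
Last Thursday of June 2035: 2035-06-28.

2035-06-28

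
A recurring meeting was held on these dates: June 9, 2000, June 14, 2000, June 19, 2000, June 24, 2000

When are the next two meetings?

Every event comes 5 days after the last (5, 5, 5).
June 24, 2000 + 5 days = June 29, 2000.
June 29, 2000 + 5 days = July 4, 2000.

June 29, 2000; July 4, 2000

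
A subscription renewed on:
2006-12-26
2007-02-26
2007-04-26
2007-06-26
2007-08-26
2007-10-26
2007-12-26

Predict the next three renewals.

The day-of-month is always 26 (62, 59, 61, 61, 61, 61 days between events).
So this recurs on the 26th of every 2 months.
February 2008: 2008-02-26.
April 2008: 2008-04-26.
June 2008: 2008-06-26.

2008-02-26, 2008-04-26, 2008-06-26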